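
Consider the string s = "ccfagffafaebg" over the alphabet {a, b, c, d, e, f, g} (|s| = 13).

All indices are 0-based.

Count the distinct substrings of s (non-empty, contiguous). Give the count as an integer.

82

sorted suffixes:
  #0 SA[0]=9  'aebg'
  #1 SA[1]=7  'afaebg'
  #2 SA[2]=3  'agffafaebg'
  #3 SA[3]=11  'bg'
  #4 SA[4]=0  'ccfagffafaebg'
  #5 SA[5]=1  'cfagffafaebg'
  #6 SA[6]=10  'ebg'
  #7 SA[7]=8  'faebg'
  #8 SA[8]=6  'fafaebg'
  #9 SA[9]=2  'fagffafaebg'
  #10 SA[10]=5  'ffafaebg'
  #11 SA[11]=12  'g'
  #12 SA[12]=4  'gffafaebg'

SA = [9, 7, 3, 11, 0, 1, 10, 8, 6, 2, 5, 12, 4]
i: (SA[i-1],SA[i]) lcp shared
  1: (9,7) 1 'a'
  2: (7,3) 1 'a'
  3: (3,11) 0 ''
  4: (11,0) 0 ''
  5: (0,1) 1 'c'
  6: (1,10) 0 ''
  7: (10,8) 0 ''
  8: (8,6) 2 'fa'
  9: (6,2) 2 'fa'
  10: (2,5) 1 'f'
  11: (5,12) 0 ''
  12: (12,4) 1 'g'

n(n+1)/2 = 13·14/2 = 91
Σ LCP = 0 + 1 + 1 + 0 + 0 + 1 + 0 + 0 + 2 + 2 + 1 + 0 + 1 = 9
distinct = 91 − 9 = 82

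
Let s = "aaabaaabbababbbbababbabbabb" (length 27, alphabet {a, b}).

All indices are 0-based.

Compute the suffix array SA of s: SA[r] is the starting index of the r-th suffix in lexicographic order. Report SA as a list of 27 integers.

[0, 4, 1, 5, 2, 16, 9, 24, 6, 21, 18, 11, 26, 3, 15, 8, 23, 20, 17, 10, 25, 14, 7, 22, 19, 13, 12]

rank→(start, suffix):
  0 → (0, 'aaabaaabbababbbbababbabbabb')
  1 → (4, 'aaabbababbbbababbabbabb')
  2 → (1, 'aabaaabbababbbbababbabbabb')
  3 → (5, 'aabbababbbbababbabbabb')
  4 → (2, 'abaaabbababbbbababbabbabb')
  5 → (16, 'ababbabbabb')
  6 → (9, 'ababbbbababbabbabb')
  7 → (24, 'abb')
  8 → (6, 'abbababbbbababbabbabb')
  9 → (21, 'abbabb')
  10 → (18, 'abbabbabb')
  11 → (11, 'abbbbababbabbabb')
  12 → (26, 'b')
  13 → (3, 'baaabbababbbbababbabbabb')
  14 → (15, 'bababbabbabb')
  15 → (8, 'bababbbbababbabbabb')
  16 → (23, 'babb')
  17 → (20, 'babbabb')
  18 → (17, 'babbabbabb')
  19 → (10, 'babbbbababbabbabb')
  20 → (25, 'bb')
  21 → (14, 'bbababbabbabb')
  22 → (7, 'bbababbbbababbabbabb')
  23 → (22, 'bbabb')
  24 → (19, 'bbabbabb')
  25 → (13, 'bbbababbabbabb')
  26 → (12, 'bbbbababbabbabb')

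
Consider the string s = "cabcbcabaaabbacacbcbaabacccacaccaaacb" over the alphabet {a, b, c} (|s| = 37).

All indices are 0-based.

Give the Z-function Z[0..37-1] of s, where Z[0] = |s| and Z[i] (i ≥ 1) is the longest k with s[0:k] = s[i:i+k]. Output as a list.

[37, 0, 0, 1, 0, 3, 0, 0, 0, 0, 0, 0, 0, 0, 2, 0, 1, 0, 1, 0, 0, 0, 0, 0, 1, 1, 2, 0, 2, 0, 1, 2, 0, 0, 0, 1, 0]

Z[0]=37
i=1: fresh scan; Z[1]=0
i=2: fresh scan; Z[2]=0
i=3: fresh scan; Z[3]=1 extend→box=[3,4)
i=4: fresh scan; Z[4]=0
i=5: fresh scan; Z[5]=3 extend→box=[5,8)
i=6: min(r-i=2, Z[1]=0)=0; Z[6]=0
i=7: min(r-i=1, Z[2]=0)=0; Z[7]=0
i=8: fresh scan; Z[8]=0
i=9: fresh scan; Z[9]=0
i=10: fresh scan; Z[10]=0
i=11: fresh scan; Z[11]=0
i=12: fresh scan; Z[12]=0
i=13: fresh scan; Z[13]=0
i=14: fresh scan; Z[14]=2 extend→box=[14,16)
i=15: min(r-i=1, Z[1]=0)=0; Z[15]=0
i=16: fresh scan; Z[16]=1 extend→box=[16,17)
i=17: fresh scan; Z[17]=0
i=18: fresh scan; Z[18]=1 extend→box=[18,19)
i=19: fresh scan; Z[19]=0
i=20: fresh scan; Z[20]=0
i=21: fresh scan; Z[21]=0
i=22: fresh scan; Z[22]=0
i=23: fresh scan; Z[23]=0
i=24: fresh scan; Z[24]=1 extend→box=[24,25)
i=25: fresh scan; Z[25]=1 extend→box=[25,26)
i=26: fresh scan; Z[26]=2 extend→box=[26,28)
i=27: min(r-i=1, Z[1]=0)=0; Z[27]=0
i=28: fresh scan; Z[28]=2 extend→box=[28,30)
i=29: min(r-i=1, Z[1]=0)=0; Z[29]=0
i=30: fresh scan; Z[30]=1 extend→box=[30,31)
i=31: fresh scan; Z[31]=2 extend→box=[31,33)
i=32: min(r-i=1, Z[1]=0)=0; Z[32]=0
i=33: fresh scan; Z[33]=0
i=34: fresh scan; Z[34]=0
i=35: fresh scan; Z[35]=1 extend→box=[35,36)
i=36: fresh scan; Z[36]=0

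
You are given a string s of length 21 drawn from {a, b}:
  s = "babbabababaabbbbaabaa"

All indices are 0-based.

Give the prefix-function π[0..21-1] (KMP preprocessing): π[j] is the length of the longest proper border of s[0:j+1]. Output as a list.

π[0] = 0
j=1 s[j]='a': π[1]=0 (border '')
j=2 s[j]='b': π[2]=1 (border 'b')
j=3 s[j]='b': k: 1→0; π[3]=1 (border 'b')
j=4 s[j]='a': π[4]=2 (border 'ba')
j=5 s[j]='b': π[5]=3 (border 'bab')
j=6 s[j]='a': k: 3→1; π[6]=2 (border 'ba')
j=7 s[j]='b': π[7]=3 (border 'bab')
j=8 s[j]='a': k: 3→1; π[8]=2 (border 'ba')
j=9 s[j]='b': π[9]=3 (border 'bab')
j=10 s[j]='a': k: 3→1; π[10]=2 (border 'ba')
j=11 s[j]='a': k: 2→0; π[11]=0 (border '')
j=12 s[j]='b': π[12]=1 (border 'b')
j=13 s[j]='b': k: 1→0; π[13]=1 (border 'b')
j=14 s[j]='b': k: 1→0; π[14]=1 (border 'b')
j=15 s[j]='b': k: 1→0; π[15]=1 (border 'b')
j=16 s[j]='a': π[16]=2 (border 'ba')
j=17 s[j]='a': k: 2→0; π[17]=0 (border '')
j=18 s[j]='b': π[18]=1 (border 'b')
j=19 s[j]='a': π[19]=2 (border 'ba')
j=20 s[j]='a': k: 2→0; π[20]=0 (border '')

[0, 0, 1, 1, 2, 3, 2, 3, 2, 3, 2, 0, 1, 1, 1, 1, 2, 0, 1, 2, 0]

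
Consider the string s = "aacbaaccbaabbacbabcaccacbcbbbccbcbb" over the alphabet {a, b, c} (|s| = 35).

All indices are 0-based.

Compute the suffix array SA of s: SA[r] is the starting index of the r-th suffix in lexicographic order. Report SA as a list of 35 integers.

sorted suffixes:
  #0 SA[0]=9  'aabbacbabcaccacbcbbbccbcbb'
  #1 SA[1]=0  'aacbaaccbaabbacbabcaccacbcbbbccbcbb'
  #2 SA[2]=4  'aaccbaabbacbabcaccacbcbbbccbcbb'
  #3 SA[3]=10  'abbacbabcaccacbcbbbccbcbb'
  #4 SA[4]=16  'abcaccacbcbbbccbcbb'
  #5 SA[5]=1  'acbaaccbaabbacbabcaccacbcbbbccbcbb'
  #6 SA[6]=13  'acbabcaccacbcbbbccbcbb'
  #7 SA[7]=22  'acbcbbbccbcbb'
  #8 SA[8]=19  'accacbcbbbccbcbb'
  #9 SA[9]=5  'accbaabbacbabcaccacbcbbbccbcbb'
  #10 SA[10]=34  'b'
  #11 SA[11]=8  'baabbacbabcaccacbcbbbccbcbb'
  #12 SA[12]=3  'baaccbaabbacbabcaccacbcbbbccbcbb'
  #13 SA[13]=15  'babcaccacbcbbbccbcbb'
  #14 SA[14]=12  'bacbabcaccacbcbbbccbcbb'
  #15 SA[15]=33  'bb'
  #16 SA[16]=11  'bbacbabcaccacbcbbbccbcbb'
  #17 SA[17]=26  'bbbccbcbb'
  #18 SA[18]=27  'bbccbcbb'
  #19 SA[19]=17  'bcaccacbcbbbccbcbb'
  #20 SA[20]=31  'bcbb'
  #21 SA[21]=24  'bcbbbccbcbb'
  #22 SA[22]=28  'bccbcbb'
  #23 SA[23]=21  'cacbcbbbccbcbb'
  #24 SA[24]=18  'caccacbcbbbccbcbb'
  #25 SA[25]=7  'cbaabbacbabcaccacbcbbbccbcbb'
  #26 SA[26]=2  'cbaaccbaabbacbabcaccacbcbbbccbcbb'
  #27 SA[27]=14  'cbabcaccacbcbbbccbcbb'
  #28 SA[28]=32  'cbb'
  #29 SA[29]=25  'cbbbccbcbb'
  #30 SA[30]=30  'cbcbb'
  #31 SA[31]=23  'cbcbbbccbcbb'
  #32 SA[32]=20  'ccacbcbbbccbcbb'
  #33 SA[33]=6  'ccbaabbacbabcaccacbcbbbccbcbb'
  #34 SA[34]=29  'ccbcbb'

[9, 0, 4, 10, 16, 1, 13, 22, 19, 5, 34, 8, 3, 15, 12, 33, 11, 26, 27, 17, 31, 24, 28, 21, 18, 7, 2, 14, 32, 25, 30, 23, 20, 6, 29]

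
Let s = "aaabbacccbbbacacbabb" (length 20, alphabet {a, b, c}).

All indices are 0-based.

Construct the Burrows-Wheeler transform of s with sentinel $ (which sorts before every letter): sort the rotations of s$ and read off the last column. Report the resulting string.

b$ababcbbcbbabacaacca

rank  rotation               last
    0  $aaabbacccbbbacacbabb  b
    1  aaabbacccbbbacacbabb$  $
    2  aabbacccbbbacacbabb$a  a
    3  abb$aaabbacccbbbacacb  b
    4  abbacccbbbacacbabb$aa  a
    5  acacbabb$aaabbacccbbb  b
    6  acbabb$aaabbacccbbbac  c
    7  acccbbbacacbabb$aaabb  b
    8  b$aaabbacccbbbacacbab  b
    9  babb$aaabbacccbbbacac  c
   10  bacacbabb$aaabbacccbb  b
   11  bacccbbbacacbabb$aaab  b
   12  bb$aaabbacccbbbacacba  a
   13  bbacacbabb$aaabbacccb  b
   14  bbacccbbbacacbabb$aaa  a
   15  bbbacacbabb$aaabbaccc  c
   16  cacbabb$aaabbacccbbba  a
   17  cbabb$aaabbacccbbbaca  a
   18  cbbbacacbabb$aaabbacc  c
   19  ccbbbacacbabb$aaabbac  c
   20  cccbbbacacbabb$aaabba  a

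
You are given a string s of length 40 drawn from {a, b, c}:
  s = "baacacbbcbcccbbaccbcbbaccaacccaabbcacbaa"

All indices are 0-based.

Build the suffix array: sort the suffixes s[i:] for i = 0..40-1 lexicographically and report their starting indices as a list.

rank | idx | suffix
   0 |  39 | a
   1 |  38 | aa
   2 |  30 | aabbcacbaa
   3 |   1 | aacacbbcbcccbbaccbcbbaccaacccaabbcacbaa
   4 |  25 | aacccaabbcacbaa
   5 |  31 | abbcacbaa
   6 |   2 | acacbbcbcccbbaccbcbbaccaacccaabbcacbaa
   7 |  35 | acbaa
   8 |   4 | acbbcbcccbbaccbcbbaccaacccaabbcacbaa
   9 |  22 | accaacccaabbcacbaa
  10 |  15 | accbcbbaccaacccaabbcacbaa
  11 |  26 | acccaabbcacbaa
  12 |  37 | baa
  13 |   0 | baacacbbcbcccbbaccbcbbaccaacccaabbcacbaa
  14 |  21 | baccaacccaabbcacbaa
  15 |  14 | baccbcbbaccaacccaabbcacbaa
  16 |  20 | bbaccaacccaabbcacbaa
  17 |  13 | bbaccbcbbaccaacccaabbcacbaa
  18 |  32 | bbcacbaa
  19 |   6 | bbcbcccbbaccbcbbaccaacccaabbcacbaa
  20 |  33 | bcacbaa
  21 |  18 | bcbbaccaacccaabbcacbaa
  22 |   7 | bcbcccbbaccbcbbaccaacccaabbcacbaa
  23 |   9 | bcccbbaccbcbbaccaacccaabbcacbaa
  24 |  29 | caabbcacbaa
  25 |  24 | caacccaabbcacbaa
  26 |  34 | cacbaa
  27 |   3 | cacbbcbcccbbaccbcbbaccaacccaabbcacbaa
  28 |  36 | cbaa
  29 |  19 | cbbaccaacccaabbcacbaa
  30 |  12 | cbbaccbcbbaccaacccaabbcacbaa
  31 |   5 | cbbcbcccbbaccbcbbaccaacccaabbcacbaa
  32 |  17 | cbcbbaccaacccaabbcacbaa
  33 |   8 | cbcccbbaccbcbbaccaacccaabbcacbaa
  34 |  28 | ccaabbcacbaa
  35 |  23 | ccaacccaabbcacbaa
  36 |  11 | ccbbaccbcbbaccaacccaabbcacbaa
  37 |  16 | ccbcbbaccaacccaabbcacbaa
  38 |  27 | cccaabbcacbaa
  39 |  10 | cccbbaccbcbbaccaacccaabbcacbaa

[39, 38, 30, 1, 25, 31, 2, 35, 4, 22, 15, 26, 37, 0, 21, 14, 20, 13, 32, 6, 33, 18, 7, 9, 29, 24, 34, 3, 36, 19, 12, 5, 17, 8, 28, 23, 11, 16, 27, 10]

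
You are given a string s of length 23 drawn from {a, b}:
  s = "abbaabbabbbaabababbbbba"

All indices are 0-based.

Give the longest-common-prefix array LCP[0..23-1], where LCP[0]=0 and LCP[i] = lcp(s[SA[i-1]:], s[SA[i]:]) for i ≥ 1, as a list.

[0, 1, 3, 1, 4, 2, 4, 3, 4, 0, 2, 4, 2, 3, 5, 1, 3, 5, 3, 2, 4, 3, 4]

rank→(start, suffix):
  0 → (22, 'a')
  1 → (11, 'aabababbbbba')
  2 → (3, 'aabbabbbaabababbbbba')
  3 → (12, 'abababbbbba')
  4 → (14, 'ababbbbba')
  5 → (0, 'abbaabbabbbaabababbbbba')
  6 → (4, 'abbabbbaabababbbbba')
  7 → (7, 'abbbaabababbbbba')
  8 → (16, 'abbbbba')
  9 → (21, 'ba')
  10 → (10, 'baabababbbbba')
  11 → (2, 'baabbabbbaabababbbbba')
  12 → (13, 'bababbbbba')
  13 → (6, 'babbbaabababbbbba')
  14 → (15, 'babbbbba')
  15 → (20, 'bba')
  16 → (9, 'bbaabababbbbba')
  17 → (1, 'bbaabbabbbaabababbbbba')
  18 → (5, 'bbabbbaabababbbbba')
  19 → (19, 'bbba')
  20 → (8, 'bbbaabababbbbba')
  21 → (18, 'bbbba')
  22 → (17, 'bbbbba')

SA = [22, 11, 3, 12, 14, 0, 4, 7, 16, 21, 10, 2, 13, 6, 15, 20, 9, 1, 5, 19, 8, 18, 17]
i: (SA[i-1],SA[i]) lcp shared
  1: (22,11) 1 'a'
  2: (11,3) 3 'aab'
  3: (3,12) 1 'a'
  4: (12,14) 4 'abab'
  5: (14,0) 2 'ab'
  6: (0,4) 4 'abba'
  7: (4,7) 3 'abb'
  8: (7,16) 4 'abbb'
  9: (16,21) 0 ''
  10: (21,10) 2 'ba'
  11: (10,2) 4 'baab'
  12: (2,13) 2 'ba'
  13: (13,6) 3 'bab'
  14: (6,15) 5 'babbb'
  15: (15,20) 1 'b'
  16: (20,9) 3 'bba'
  17: (9,1) 5 'bbaab'
  18: (1,5) 3 'bba'
  19: (5,19) 2 'bb'
  20: (19,8) 4 'bbba'
  21: (8,18) 3 'bbb'
  22: (18,17) 4 'bbbb'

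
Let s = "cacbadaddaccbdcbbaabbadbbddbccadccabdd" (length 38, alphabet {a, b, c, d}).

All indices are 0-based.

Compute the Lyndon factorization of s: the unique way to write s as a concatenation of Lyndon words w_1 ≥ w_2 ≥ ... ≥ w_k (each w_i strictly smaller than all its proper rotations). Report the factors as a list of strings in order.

["c", "acbadaddaccbdcbb", "aabbadbbddbccadccabdd"]

emit factor 1: 'c' (i=0, period=1)
emit factor 2: 'acbadaddaccbdcbb' (i=1, period=16)
emit factor 3: 'aabbadbbddbccadccabdd' (i=17, period=21)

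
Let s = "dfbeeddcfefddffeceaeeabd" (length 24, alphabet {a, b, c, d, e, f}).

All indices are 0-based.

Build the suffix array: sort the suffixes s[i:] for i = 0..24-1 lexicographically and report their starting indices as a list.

sorted suffixes:
  #0 SA[0]=21  'abd'
  #1 SA[1]=18  'aeeabd'
  #2 SA[2]=22  'bd'
  #3 SA[3]=2  'beeddcfefddffeceaeeabd'
  #4 SA[4]=16  'ceaeeabd'
  #5 SA[5]=7  'cfefddffeceaeeabd'
  #6 SA[6]=23  'd'
  #7 SA[7]=6  'dcfefddffeceaeeabd'
  #8 SA[8]=5  'ddcfefddffeceaeeabd'
  #9 SA[9]=11  'ddffeceaeeabd'
  #10 SA[10]=0  'dfbeeddcfefddffeceaeeabd'
  #11 SA[11]=12  'dffeceaeeabd'
  #12 SA[12]=20  'eabd'
  #13 SA[13]=17  'eaeeabd'
  #14 SA[14]=15  'eceaeeabd'
  #15 SA[15]=4  'eddcfefddffeceaeeabd'
  #16 SA[16]=19  'eeabd'
  #17 SA[17]=3  'eeddcfefddffeceaeeabd'
  #18 SA[18]=9  'efddffeceaeeabd'
  #19 SA[19]=1  'fbeeddcfefddffeceaeeabd'
  #20 SA[20]=10  'fddffeceaeeabd'
  #21 SA[21]=14  'feceaeeabd'
  #22 SA[22]=8  'fefddffeceaeeabd'
  #23 SA[23]=13  'ffeceaeeabd'

[21, 18, 22, 2, 16, 7, 23, 6, 5, 11, 0, 12, 20, 17, 15, 4, 19, 3, 9, 1, 10, 14, 8, 13]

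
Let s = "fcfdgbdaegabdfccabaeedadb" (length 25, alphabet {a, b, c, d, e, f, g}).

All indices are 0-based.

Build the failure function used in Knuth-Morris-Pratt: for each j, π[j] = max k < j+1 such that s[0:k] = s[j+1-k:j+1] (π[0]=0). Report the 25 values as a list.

π[0] = 0
j=1 s[j]='c': π[1]=0 (border '')
j=2 s[j]='f': π[2]=1 (border 'f')
j=3 s[j]='d': k: 1→0; π[3]=0 (border '')
j=4 s[j]='g': π[4]=0 (border '')
j=5 s[j]='b': π[5]=0 (border '')
j=6 s[j]='d': π[6]=0 (border '')
j=7 s[j]='a': π[7]=0 (border '')
j=8 s[j]='e': π[8]=0 (border '')
j=9 s[j]='g': π[9]=0 (border '')
j=10 s[j]='a': π[10]=0 (border '')
j=11 s[j]='b': π[11]=0 (border '')
j=12 s[j]='d': π[12]=0 (border '')
j=13 s[j]='f': π[13]=1 (border 'f')
j=14 s[j]='c': π[14]=2 (border 'fc')
j=15 s[j]='c': k: 2→0; π[15]=0 (border '')
j=16 s[j]='a': π[16]=0 (border '')
j=17 s[j]='b': π[17]=0 (border '')
j=18 s[j]='a': π[18]=0 (border '')
j=19 s[j]='e': π[19]=0 (border '')
j=20 s[j]='e': π[20]=0 (border '')
j=21 s[j]='d': π[21]=0 (border '')
j=22 s[j]='a': π[22]=0 (border '')
j=23 s[j]='d': π[23]=0 (border '')
j=24 s[j]='b': π[24]=0 (border '')

[0, 0, 1, 0, 0, 0, 0, 0, 0, 0, 0, 0, 0, 1, 2, 0, 0, 0, 0, 0, 0, 0, 0, 0, 0]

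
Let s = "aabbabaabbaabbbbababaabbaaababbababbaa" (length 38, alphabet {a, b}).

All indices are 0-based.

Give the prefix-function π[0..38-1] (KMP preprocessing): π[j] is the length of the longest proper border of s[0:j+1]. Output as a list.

π[0] = 0
j=1 s[j]='a': π[1]=1 (border 'a')
j=2 s[j]='b': k: 1→0; π[2]=0 (border '')
j=3 s[j]='b': π[3]=0 (border '')
j=4 s[j]='a': π[4]=1 (border 'a')
j=5 s[j]='b': k: 1→0; π[5]=0 (border '')
j=6 s[j]='a': π[6]=1 (border 'a')
j=7 s[j]='a': π[7]=2 (border 'aa')
j=8 s[j]='b': π[8]=3 (border 'aab')
j=9 s[j]='b': π[9]=4 (border 'aabb')
j=10 s[j]='a': π[10]=5 (border 'aabba')
j=11 s[j]='a': k: 5→1; π[11]=2 (border 'aa')
j=12 s[j]='b': π[12]=3 (border 'aab')
j=13 s[j]='b': π[13]=4 (border 'aabb')
j=14 s[j]='b': k: 4→0; π[14]=0 (border '')
j=15 s[j]='b': π[15]=0 (border '')
j=16 s[j]='a': π[16]=1 (border 'a')
j=17 s[j]='b': k: 1→0; π[17]=0 (border '')
j=18 s[j]='a': π[18]=1 (border 'a')
j=19 s[j]='b': k: 1→0; π[19]=0 (border '')
j=20 s[j]='a': π[20]=1 (border 'a')
j=21 s[j]='a': π[21]=2 (border 'aa')
j=22 s[j]='b': π[22]=3 (border 'aab')
j=23 s[j]='b': π[23]=4 (border 'aabb')
j=24 s[j]='a': π[24]=5 (border 'aabba')
j=25 s[j]='a': k: 5→1; π[25]=2 (border 'aa')
j=26 s[j]='a': k: 2→1; π[26]=2 (border 'aa')
j=27 s[j]='b': π[27]=3 (border 'aab')
j=28 s[j]='a': k: 3→0; π[28]=1 (border 'a')
j=29 s[j]='b': k: 1→0; π[29]=0 (border '')
j=30 s[j]='b': π[30]=0 (border '')
j=31 s[j]='a': π[31]=1 (border 'a')
j=32 s[j]='b': k: 1→0; π[32]=0 (border '')
j=33 s[j]='a': π[33]=1 (border 'a')
j=34 s[j]='b': k: 1→0; π[34]=0 (border '')
j=35 s[j]='b': π[35]=0 (border '')
j=36 s[j]='a': π[36]=1 (border 'a')
j=37 s[j]='a': π[37]=2 (border 'aa')

[0, 1, 0, 0, 1, 0, 1, 2, 3, 4, 5, 2, 3, 4, 0, 0, 1, 0, 1, 0, 1, 2, 3, 4, 5, 2, 2, 3, 1, 0, 0, 1, 0, 1, 0, 0, 1, 2]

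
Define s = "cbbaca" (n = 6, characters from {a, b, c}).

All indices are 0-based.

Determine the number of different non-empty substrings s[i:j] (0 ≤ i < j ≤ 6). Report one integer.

18

rank | idx | suffix
   0 |   5 | a
   1 |   3 | aca
   2 |   2 | baca
   3 |   1 | bbaca
   4 |   4 | ca
   5 |   0 | cbbaca

SA = [5, 3, 2, 1, 4, 0]
i: (SA[i-1],SA[i]) lcp shared
  1: (5,3) 1 'a'
  2: (3,2) 0 ''
  3: (2,1) 1 'b'
  4: (1,4) 0 ''
  5: (4,0) 1 'c'

n(n+1)/2 = 6·7/2 = 21
Σ LCP = 0 + 1 + 0 + 1 + 0 + 1 = 3
distinct = 21 − 3 = 18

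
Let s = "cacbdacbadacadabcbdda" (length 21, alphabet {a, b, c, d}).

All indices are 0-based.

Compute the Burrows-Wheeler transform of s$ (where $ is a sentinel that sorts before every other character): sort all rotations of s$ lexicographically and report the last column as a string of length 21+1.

rank  rotation                last
    0  $cacbdacbadacadabcbdda  a
    1  a$cacbdacbadacadabcbdd  d
    2  abcbdda$cacbdacbadacad  d
    3  acadabcbdda$cacbdacbad  d
    4  acbadacadabcbdda$cacbd  d
    5  acbdacbadacadabcbdda$c  c
    6  adabcbdda$cacbdacbadac  c
    7  adacadabcbdda$cacbdacb  b
    8  badacadabcbdda$cacbdac  c
    9  bcbdda$cacbdacbadacada  a
   10  bdacbadacadabcbdda$cac  c
   11  bdda$cacbdacbadacadabc  c
   12  cacbdacbadacadabcbdda$  $
   13  cadabcbdda$cacbdacbada  a
   14  cbadacadabcbdda$cacbda  a
   15  cbdacbadacadabcbdda$ca  a
   16  cbdda$cacbdacbadacadab  b
   17  da$cacbdacbadacadabcbd  d
   18  dabcbdda$cacbdacbadaca  a
   19  dacadabcbdda$cacbdacba  a
   20  dacbadacadabcbdda$cacb  b
   21  dda$cacbdacbadacadabcb  b

addddccbcacc$aaabdaabb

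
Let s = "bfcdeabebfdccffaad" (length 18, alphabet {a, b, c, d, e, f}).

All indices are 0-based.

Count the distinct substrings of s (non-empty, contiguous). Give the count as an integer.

158

rank→(start, suffix):
  0 → (15, 'aad')
  1 → (5, 'abebfdccffaad')
  2 → (16, 'ad')
  3 → (6, 'bebfdccffaad')
  4 → (0, 'bfcdeabebfdccffaad')
  5 → (8, 'bfdccffaad')
  6 → (11, 'ccffaad')
  7 → (2, 'cdeabebfdccffaad')
  8 → (12, 'cffaad')
  9 → (17, 'd')
  10 → (10, 'dccffaad')
  11 → (3, 'deabebfdccffaad')
  12 → (4, 'eabebfdccffaad')
  13 → (7, 'ebfdccffaad')
  14 → (14, 'faad')
  15 → (1, 'fcdeabebfdccffaad')
  16 → (9, 'fdccffaad')
  17 → (13, 'ffaad')

SA = [15, 5, 16, 6, 0, 8, 11, 2, 12, 17, 10, 3, 4, 7, 14, 1, 9, 13]
[i] adj suffixes → lcp
  [1] 15/5 → 1 ('a')
  [2] 5/16 → 1 ('a')
  [3] 16/6 → 0 ('')
  [4] 6/0 → 1 ('b')
  [5] 0/8 → 2 ('bf')
  [6] 8/11 → 0 ('')
  [7] 11/2 → 1 ('c')
  [8] 2/12 → 1 ('c')
  [9] 12/17 → 0 ('')
  [10] 17/10 → 1 ('d')
  [11] 10/3 → 1 ('d')
  [12] 3/4 → 0 ('')
  [13] 4/7 → 1 ('e')
  [14] 7/14 → 0 ('')
  [15] 14/1 → 1 ('f')
  [16] 1/9 → 1 ('f')
  [17] 9/13 → 1 ('f')

n(n+1)/2 = 18·19/2 = 171
Σ LCP = 0 + 1 + 1 + 0 + 1 + 2 + 0 + 1 + 1 + 0 + 1 + 1 + 0 + 1 + 0 + 1 + 1 + 1 = 13
distinct = 171 − 13 = 158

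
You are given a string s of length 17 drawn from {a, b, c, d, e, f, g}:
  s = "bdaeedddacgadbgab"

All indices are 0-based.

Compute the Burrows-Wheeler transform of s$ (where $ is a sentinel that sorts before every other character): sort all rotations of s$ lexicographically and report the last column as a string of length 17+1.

rank  rotation            last
    0  $bdaeedddacgadbgab  b
    1  ab$bdaeedddacgadbg  g
    2  acgadbgab$bdaeeddd  d
    3  adbgab$bdaeedddacg  g
    4  aeedddacgadbgab$bd  d
    5  b$bdaeedddacgadbga  a
    6  bdaeedddacgadbgab$  $
    7  bgab$bdaeedddacgad  d
    8  cgadbgab$bdaeeddda  a
    9  dacgadbgab$bdaeedd  d
   10  daeedddacgadbgab$b  b
   11  dbgab$bdaeedddacga  a
   12  ddacgadbgab$bdaeed  d
   13  dddacgadbgab$bdaee  e
   14  edddacgadbgab$bdae  e
   15  eedddacgadbgab$bda  a
   16  gab$bdaeedddacgadb  b
   17  gadbgab$bdaeedddac  c

bgdgda$dadbadeeabc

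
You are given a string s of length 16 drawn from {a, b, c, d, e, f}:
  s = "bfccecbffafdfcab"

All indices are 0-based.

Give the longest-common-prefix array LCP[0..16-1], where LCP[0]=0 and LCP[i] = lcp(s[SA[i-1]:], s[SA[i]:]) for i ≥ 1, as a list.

sorted suffixes:
  #0 SA[0]=14  'ab'
  #1 SA[1]=9  'afdfcab'
  #2 SA[2]=15  'b'
  #3 SA[3]=0  'bfccecbffafdfcab'
  #4 SA[4]=6  'bffafdfcab'
  #5 SA[5]=13  'cab'
  #6 SA[6]=5  'cbffafdfcab'
  #7 SA[7]=2  'ccecbffafdfcab'
  #8 SA[8]=3  'cecbffafdfcab'
  #9 SA[9]=11  'dfcab'
  #10 SA[10]=4  'ecbffafdfcab'
  #11 SA[11]=8  'fafdfcab'
  #12 SA[12]=12  'fcab'
  #13 SA[13]=1  'fccecbffafdfcab'
  #14 SA[14]=10  'fdfcab'
  #15 SA[15]=7  'ffafdfcab'

SA = [14, 9, 15, 0, 6, 13, 5, 2, 3, 11, 4, 8, 12, 1, 10, 7]
[i] adj suffixes → lcp
  [1] 14/9 → 1 ('a')
  [2] 9/15 → 0 ('')
  [3] 15/0 → 1 ('b')
  [4] 0/6 → 2 ('bf')
  [5] 6/13 → 0 ('')
  [6] 13/5 → 1 ('c')
  [7] 5/2 → 1 ('c')
  [8] 2/3 → 1 ('c')
  [9] 3/11 → 0 ('')
  [10] 11/4 → 0 ('')
  [11] 4/8 → 0 ('')
  [12] 8/12 → 1 ('f')
  [13] 12/1 → 2 ('fc')
  [14] 1/10 → 1 ('f')
  [15] 10/7 → 1 ('f')

[0, 1, 0, 1, 2, 0, 1, 1, 1, 0, 0, 0, 1, 2, 1, 1]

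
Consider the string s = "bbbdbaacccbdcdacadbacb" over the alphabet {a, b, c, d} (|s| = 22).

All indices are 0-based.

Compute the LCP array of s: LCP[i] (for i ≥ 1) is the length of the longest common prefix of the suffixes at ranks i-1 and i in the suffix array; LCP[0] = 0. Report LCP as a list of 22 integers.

rank | idx | suffix
   0 |   5 | aacccbdcdacadbacb
   1 |  14 | acadbacb
   2 |  19 | acb
   3 |   6 | acccbdcdacadbacb
   4 |  16 | adbacb
   5 |  21 | b
   6 |   4 | baacccbdcdacadbacb
   7 |  18 | bacb
   8 |   0 | bbbdbaacccbdcdacadbacb
   9 |   1 | bbdbaacccbdcdacadbacb
  10 |   2 | bdbaacccbdcdacadbacb
  11 |  10 | bdcdacadbacb
  12 |  15 | cadbacb
  13 |  20 | cb
  14 |   9 | cbdcdacadbacb
  15 |   8 | ccbdcdacadbacb
  16 |   7 | cccbdcdacadbacb
  17 |  12 | cdacadbacb
  18 |  13 | dacadbacb
  19 |   3 | dbaacccbdcdacadbacb
  20 |  17 | dbacb
  21 |  11 | dcdacadbacb

SA = [5, 14, 19, 6, 16, 21, 4, 18, 0, 1, 2, 10, 15, 20, 9, 8, 7, 12, 13, 3, 17, 11]
[i] adj suffixes → lcp
  [1] 5/14 → 1 ('a')
  [2] 14/19 → 2 ('ac')
  [3] 19/6 → 2 ('ac')
  [4] 6/16 → 1 ('a')
  [5] 16/21 → 0 ('')
  [6] 21/4 → 1 ('b')
  [7] 4/18 → 2 ('ba')
  [8] 18/0 → 1 ('b')
  [9] 0/1 → 2 ('bb')
  [10] 1/2 → 1 ('b')
  [11] 2/10 → 2 ('bd')
  [12] 10/15 → 0 ('')
  [13] 15/20 → 1 ('c')
  [14] 20/9 → 2 ('cb')
  [15] 9/8 → 1 ('c')
  [16] 8/7 → 2 ('cc')
  [17] 7/12 → 1 ('c')
  [18] 12/13 → 0 ('')
  [19] 13/3 → 1 ('d')
  [20] 3/17 → 3 ('dba')
  [21] 17/11 → 1 ('d')

[0, 1, 2, 2, 1, 0, 1, 2, 1, 2, 1, 2, 0, 1, 2, 1, 2, 1, 0, 1, 3, 1]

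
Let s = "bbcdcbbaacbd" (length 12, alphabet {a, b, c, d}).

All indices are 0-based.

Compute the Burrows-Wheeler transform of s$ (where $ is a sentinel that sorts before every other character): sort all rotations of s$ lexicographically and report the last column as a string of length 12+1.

rank  rotation       last
    0  $bbcdcbbaacbd  d
    1  aacbd$bbcdcbb  b
    2  acbd$bbcdcbba  a
    3  baacbd$bbcdcb  b
    4  bbaacbd$bbcdc  c
    5  bbcdcbbaacbd$  $
    6  bcdcbbaacbd$b  b
    7  bd$bbcdcbbaac  c
    8  cbbaacbd$bbcd  d
    9  cbd$bbcdcbbaa  a
   10  cdcbbaacbd$bb  b
   11  d$bbcdcbbaacb  b
   12  dcbbaacbd$bbc  c

dbabc$bcdabbc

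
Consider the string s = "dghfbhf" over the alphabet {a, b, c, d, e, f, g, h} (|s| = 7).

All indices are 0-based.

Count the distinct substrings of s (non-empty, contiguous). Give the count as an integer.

rank | idx | suffix
   0 |   4 | bhf
   1 |   0 | dghfbhf
   2 |   6 | f
   3 |   3 | fbhf
   4 |   1 | ghfbhf
   5 |   5 | hf
   6 |   2 | hfbhf

SA = [4, 0, 6, 3, 1, 5, 2]
[i] adj suffixes → lcp
  [1] 4/0 → 0 ('')
  [2] 0/6 → 0 ('')
  [3] 6/3 → 1 ('f')
  [4] 3/1 → 0 ('')
  [5] 1/5 → 0 ('')
  [6] 5/2 → 2 ('hf')

n(n+1)/2 = 7·8/2 = 28
Σ LCP = 0 + 0 + 0 + 1 + 0 + 0 + 2 = 3
distinct = 28 − 3 = 25

25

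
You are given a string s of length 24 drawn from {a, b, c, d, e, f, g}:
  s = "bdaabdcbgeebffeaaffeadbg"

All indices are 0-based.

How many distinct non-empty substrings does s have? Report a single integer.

274

sorted suffixes:
  #0 SA[0]=2  'aabdcbgeebffeaaffeadbg'
  #1 SA[1]=15  'aaffeadbg'
  #2 SA[2]=3  'abdcbgeebffeaaffeadbg'
  #3 SA[3]=20  'adbg'
  #4 SA[4]=16  'affeadbg'
  #5 SA[5]=0  'bdaabdcbgeebffeaaffeadbg'
  #6 SA[6]=4  'bdcbgeebffeaaffeadbg'
  #7 SA[7]=11  'bffeaaffeadbg'
  #8 SA[8]=22  'bg'
  #9 SA[9]=7  'bgeebffeaaffeadbg'
  #10 SA[10]=6  'cbgeebffeaaffeadbg'
  #11 SA[11]=1  'daabdcbgeebffeaaffeadbg'
  #12 SA[12]=21  'dbg'
  #13 SA[13]=5  'dcbgeebffeaaffeadbg'
  #14 SA[14]=14  'eaaffeadbg'
  #15 SA[15]=19  'eadbg'
  #16 SA[16]=10  'ebffeaaffeadbg'
  #17 SA[17]=9  'eebffeaaffeadbg'
  #18 SA[18]=13  'feaaffeadbg'
  #19 SA[19]=18  'feadbg'
  #20 SA[20]=12  'ffeaaffeadbg'
  #21 SA[21]=17  'ffeadbg'
  #22 SA[22]=23  'g'
  #23 SA[23]=8  'geebffeaaffeadbg'

SA = [2, 15, 3, 20, 16, 0, 4, 11, 22, 7, 6, 1, 21, 5, 14, 19, 10, 9, 13, 18, 12, 17, 23, 8]
rank  pair      lcp
   1  s[2:],s[15:]  2  'aa'
   2  s[15:],s[3:]  1  'a'
   3  s[3:],s[20:]  1  'a'
   4  s[20:],s[16:]  1  'a'
   5  s[16:],s[0:]  0  ''
   6  s[0:],s[4:]  2  'bd'
   7  s[4:],s[11:]  1  'b'
   8  s[11:],s[22:]  1  'b'
   9  s[22:],s[7:]  2  'bg'
  10  s[7:],s[6:]  0  ''
  11  s[6:],s[1:]  0  ''
  12  s[1:],s[21:]  1  'd'
  13  s[21:],s[5:]  1  'd'
  14  s[5:],s[14:]  0  ''
  15  s[14:],s[19:]  2  'ea'
  16  s[19:],s[10:]  1  'e'
  17  s[10:],s[9:]  1  'e'
  18  s[9:],s[13:]  0  ''
  19  s[13:],s[18:]  3  'fea'
  20  s[18:],s[12:]  1  'f'
  21  s[12:],s[17:]  4  'ffea'
  22  s[17:],s[23:]  0  ''
  23  s[23:],s[8:]  1  'g'

n(n+1)/2 = 24·25/2 = 300
Σ LCP = 0 + 2 + 1 + 1 + 1 + 0 + 2 + 1 + 1 + 2 + 0 + 0 + 1 + 1 + 0 + 2 + 1 + 1 + 0 + 3 + 1 + 4 + 0 + 1 = 26
distinct = 300 − 26 = 274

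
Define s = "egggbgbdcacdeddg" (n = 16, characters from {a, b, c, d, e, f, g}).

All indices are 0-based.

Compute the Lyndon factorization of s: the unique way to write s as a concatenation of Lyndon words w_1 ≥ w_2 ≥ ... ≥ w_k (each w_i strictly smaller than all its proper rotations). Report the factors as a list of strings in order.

emit factor 1: 'eggg' (i=0, period=4)
emit factor 2: 'bg' (i=4, period=2)
emit factor 3: 'bdc' (i=6, period=3)
emit factor 4: 'acdeddg' (i=9, period=7)

["eggg", "bg", "bdc", "acdeddg"]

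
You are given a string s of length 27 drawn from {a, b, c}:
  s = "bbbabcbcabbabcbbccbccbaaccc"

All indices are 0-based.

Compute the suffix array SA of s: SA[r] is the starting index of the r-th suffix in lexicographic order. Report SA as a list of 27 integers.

[22, 8, 11, 3, 23, 21, 10, 2, 9, 1, 0, 14, 6, 12, 4, 18, 15, 26, 7, 20, 13, 5, 17, 25, 19, 16, 24]

sorted suffixes:
  #0 SA[0]=22  'aaccc'
  #1 SA[1]=8  'abbabcbbccbccbaaccc'
  #2 SA[2]=11  'abcbbccbccbaaccc'
  #3 SA[3]=3  'abcbcabbabcbbccbccbaaccc'
  #4 SA[4]=23  'accc'
  #5 SA[5]=21  'baaccc'
  #6 SA[6]=10  'babcbbccbccbaaccc'
  #7 SA[7]=2  'babcbcabbabcbbccbccbaaccc'
  #8 SA[8]=9  'bbabcbbccbccbaaccc'
  #9 SA[9]=1  'bbabcbcabbabcbbccbccbaaccc'
  #10 SA[10]=0  'bbbabcbcabbabcbbccbccbaaccc'
  #11 SA[11]=14  'bbccbccbaaccc'
  #12 SA[12]=6  'bcabbabcbbccbccbaaccc'
  #13 SA[13]=12  'bcbbccbccbaaccc'
  #14 SA[14]=4  'bcbcabbabcbbccbccbaaccc'
  #15 SA[15]=18  'bccbaaccc'
  #16 SA[16]=15  'bccbccbaaccc'
  #17 SA[17]=26  'c'
  #18 SA[18]=7  'cabbabcbbccbccbaaccc'
  #19 SA[19]=20  'cbaaccc'
  #20 SA[20]=13  'cbbccbccbaaccc'
  #21 SA[21]=5  'cbcabbabcbbccbccbaaccc'
  #22 SA[22]=17  'cbccbaaccc'
  #23 SA[23]=25  'cc'
  #24 SA[24]=19  'ccbaaccc'
  #25 SA[25]=16  'ccbccbaaccc'
  #26 SA[26]=24  'ccc'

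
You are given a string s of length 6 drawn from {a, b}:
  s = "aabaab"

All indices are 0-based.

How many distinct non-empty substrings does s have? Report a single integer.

14

sorted suffixes:
  #0 SA[0]=3  'aab'
  #1 SA[1]=0  'aabaab'
  #2 SA[2]=4  'ab'
  #3 SA[3]=1  'abaab'
  #4 SA[4]=5  'b'
  #5 SA[5]=2  'baab'

SA = [3, 0, 4, 1, 5, 2]
[i] adj suffixes → lcp
  [1] 3/0 → 3 ('aab')
  [2] 0/4 → 1 ('a')
  [3] 4/1 → 2 ('ab')
  [4] 1/5 → 0 ('')
  [5] 5/2 → 1 ('b')

n(n+1)/2 = 6·7/2 = 21
Σ LCP = 0 + 3 + 1 + 2 + 0 + 1 = 7
distinct = 21 − 7 = 14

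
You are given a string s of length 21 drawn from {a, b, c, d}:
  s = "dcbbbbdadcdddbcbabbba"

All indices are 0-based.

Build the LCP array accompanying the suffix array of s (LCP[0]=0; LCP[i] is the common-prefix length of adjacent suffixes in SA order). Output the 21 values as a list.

rank→(start, suffix):
  0 → (20, 'a')
  1 → (16, 'abbba')
  2 → (7, 'adcdddbcbabbba')
  3 → (19, 'ba')
  4 → (15, 'babbba')
  5 → (18, 'bba')
  6 → (17, 'bbba')
  7 → (2, 'bbbbdadcdddbcbabbba')
  8 → (3, 'bbbdadcdddbcbabbba')
  9 → (4, 'bbdadcdddbcbabbba')
  10 → (13, 'bcbabbba')
  11 → (5, 'bdadcdddbcbabbba')
  12 → (14, 'cbabbba')
  13 → (1, 'cbbbbdadcdddbcbabbba')
  14 → (9, 'cdddbcbabbba')
  15 → (6, 'dadcdddbcbabbba')
  16 → (12, 'dbcbabbba')
  17 → (0, 'dcbbbbdadcdddbcbabbba')
  18 → (8, 'dcdddbcbabbba')
  19 → (11, 'ddbcbabbba')
  20 → (10, 'dddbcbabbba')

SA = [20, 16, 7, 19, 15, 18, 17, 2, 3, 4, 13, 5, 14, 1, 9, 6, 12, 0, 8, 11, 10]
rank  pair      lcp
   1  s[20:],s[16:]  1  'a'
   2  s[16:],s[7:]  1  'a'
   3  s[7:],s[19:]  0  ''
   4  s[19:],s[15:]  2  'ba'
   5  s[15:],s[18:]  1  'b'
   6  s[18:],s[17:]  2  'bb'
   7  s[17:],s[2:]  3  'bbb'
   8  s[2:],s[3:]  3  'bbb'
   9  s[3:],s[4:]  2  'bb'
  10  s[4:],s[13:]  1  'b'
  11  s[13:],s[5:]  1  'b'
  12  s[5:],s[14:]  0  ''
  13  s[14:],s[1:]  2  'cb'
  14  s[1:],s[9:]  1  'c'
  15  s[9:],s[6:]  0  ''
  16  s[6:],s[12:]  1  'd'
  17  s[12:],s[0:]  1  'd'
  18  s[0:],s[8:]  2  'dc'
  19  s[8:],s[11:]  1  'd'
  20  s[11:],s[10:]  2  'dd'

[0, 1, 1, 0, 2, 1, 2, 3, 3, 2, 1, 1, 0, 2, 1, 0, 1, 1, 2, 1, 2]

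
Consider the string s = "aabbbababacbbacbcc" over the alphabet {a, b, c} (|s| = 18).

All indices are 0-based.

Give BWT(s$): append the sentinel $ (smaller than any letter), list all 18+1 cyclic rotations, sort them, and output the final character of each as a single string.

rank  rotation             last
    0  $aabbbababacbbacbcc  c
    1  aabbbababacbbacbcc$  $
    2  ababacbbacbcc$aabbb  b
    3  abacbbacbcc$aabbbab  b
    4  abbbababacbbacbcc$a  a
    5  acbbacbcc$aabbbabab  b
    6  acbcc$aabbbababacbb  b
    7  bababacbbacbcc$aabb  b
    8  babacbbacbcc$aabbba  a
    9  bacbbacbcc$aabbbaba  a
   10  bacbcc$aabbbababacb  b
   11  bbababacbbacbcc$aab  b
   12  bbacbcc$aabbbababac  c
   13  bbbababacbbacbcc$aa  a
   14  bcc$aabbbababacbbac  c
   15  c$aabbbababacbbacbc  c
   16  cbbacbcc$aabbbababa  a
   17  cbcc$aabbbababacbba  a
   18  cc$aabbbababacbbacb  b

c$bbabbbaabbcaccaab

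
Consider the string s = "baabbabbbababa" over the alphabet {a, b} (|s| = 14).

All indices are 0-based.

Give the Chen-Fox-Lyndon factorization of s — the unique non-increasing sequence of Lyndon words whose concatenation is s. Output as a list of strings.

emit factor 1: 'b' (i=0, period=1)
emit factor 2: 'aabbabbbabab' (i=1, period=12)
emit factor 3: 'a' (i=13, period=1)

["b", "aabbabbbabab", "a"]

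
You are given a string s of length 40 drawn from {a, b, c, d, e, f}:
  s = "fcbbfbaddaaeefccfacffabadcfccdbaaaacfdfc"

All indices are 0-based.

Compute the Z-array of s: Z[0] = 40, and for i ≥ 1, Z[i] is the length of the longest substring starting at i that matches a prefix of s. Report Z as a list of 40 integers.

Z[0]=40
i=1: fresh scan; Z[1]=0
i=2: fresh scan; Z[2]=0
i=3: fresh scan; Z[3]=0
i=4: fresh scan; Z[4]=1 grow→box=[4,5)
i=5: fresh scan; Z[5]=0
i=6: fresh scan; Z[6]=0
i=7: fresh scan; Z[7]=0
i=8: fresh scan; Z[8]=0
i=9: fresh scan; Z[9]=0
i=10: fresh scan; Z[10]=0
i=11: fresh scan; Z[11]=0
i=12: fresh scan; Z[12]=0
i=13: fresh scan; Z[13]=2 grow→box=[13,15)
i=14: min(r-i=1, Z[1]=0)=0; Z[14]=0
i=15: fresh scan; Z[15]=0
i=16: fresh scan; Z[16]=1 grow→box=[16,17)
i=17: fresh scan; Z[17]=0
i=18: fresh scan; Z[18]=0
i=19: fresh scan; Z[19]=1 grow→box=[19,20)
i=20: fresh scan; Z[20]=1 grow→box=[20,21)
i=21: fresh scan; Z[21]=0
i=22: fresh scan; Z[22]=0
i=23: fresh scan; Z[23]=0
i=24: fresh scan; Z[24]=0
i=25: fresh scan; Z[25]=0
i=26: fresh scan; Z[26]=2 grow→box=[26,28)
i=27: min(r-i=1, Z[1]=0)=0; Z[27]=0
i=28: fresh scan; Z[28]=0
i=29: fresh scan; Z[29]=0
i=30: fresh scan; Z[30]=0
i=31: fresh scan; Z[31]=0
i=32: fresh scan; Z[32]=0
i=33: fresh scan; Z[33]=0
i=34: fresh scan; Z[34]=0
i=35: fresh scan; Z[35]=0
i=36: fresh scan; Z[36]=1 grow→box=[36,37)
i=37: fresh scan; Z[37]=0
i=38: fresh scan; Z[38]=2 grow→box=[38,40)
i=39: min(r-i=1, Z[1]=0)=0; Z[39]=0

[40, 0, 0, 0, 1, 0, 0, 0, 0, 0, 0, 0, 0, 2, 0, 0, 1, 0, 0, 1, 1, 0, 0, 0, 0, 0, 2, 0, 0, 0, 0, 0, 0, 0, 0, 0, 1, 0, 2, 0]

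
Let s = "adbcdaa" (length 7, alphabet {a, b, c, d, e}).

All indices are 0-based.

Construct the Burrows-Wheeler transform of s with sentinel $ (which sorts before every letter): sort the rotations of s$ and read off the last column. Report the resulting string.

aad$dbca

rank  rotation  last
    0  $adbcdaa  a
    1  a$adbcda  a
    2  aa$adbcd  d
    3  adbcdaa$  $
    4  bcdaa$ad  d
    5  cdaa$adb  b
    6  daa$adbc  c
    7  dbcdaa$a  a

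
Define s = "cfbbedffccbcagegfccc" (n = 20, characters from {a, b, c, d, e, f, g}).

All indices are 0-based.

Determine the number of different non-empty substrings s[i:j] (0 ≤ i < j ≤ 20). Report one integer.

193

rank→(start, suffix):
  0 → (12, 'agegfccc')
  1 → (2, 'bbedffccbcagegfccc')
  2 → (10, 'bcagegfccc')
  3 → (3, 'bedffccbcagegfccc')
  4 → (19, 'c')
  5 → (11, 'cagegfccc')
  6 → (9, 'cbcagegfccc')
  7 → (18, 'cc')
  8 → (8, 'ccbcagegfccc')
  9 → (17, 'ccc')
  10 → (0, 'cfbbedffccbcagegfccc')
  11 → (5, 'dffccbcagegfccc')
  12 → (4, 'edffccbcagegfccc')
  13 → (14, 'egfccc')
  14 → (1, 'fbbedffccbcagegfccc')
  15 → (7, 'fccbcagegfccc')
  16 → (16, 'fccc')
  17 → (6, 'ffccbcagegfccc')
  18 → (13, 'gegfccc')
  19 → (15, 'gfccc')

SA = [12, 2, 10, 3, 19, 11, 9, 18, 8, 17, 0, 5, 4, 14, 1, 7, 16, 6, 13, 15]
rank  pair      lcp
   1  s[12:],s[2:]  0  ''
   2  s[2:],s[10:]  1  'b'
   3  s[10:],s[3:]  1  'b'
   4  s[3:],s[19:]  0  ''
   5  s[19:],s[11:]  1  'c'
   6  s[11:],s[9:]  1  'c'
   7  s[9:],s[18:]  1  'c'
   8  s[18:],s[8:]  2  'cc'
   9  s[8:],s[17:]  2  'cc'
  10  s[17:],s[0:]  1  'c'
  11  s[0:],s[5:]  0  ''
  12  s[5:],s[4:]  0  ''
  13  s[4:],s[14:]  1  'e'
  14  s[14:],s[1:]  0  ''
  15  s[1:],s[7:]  1  'f'
  16  s[7:],s[16:]  3  'fcc'
  17  s[16:],s[6:]  1  'f'
  18  s[6:],s[13:]  0  ''
  19  s[13:],s[15:]  1  'g'

n(n+1)/2 = 20·21/2 = 210
Σ LCP = 0 + 0 + 1 + 1 + 0 + 1 + 1 + 1 + 2 + 2 + 1 + 0 + 0 + 1 + 0 + 1 + 3 + 1 + 0 + 1 = 17
distinct = 210 − 17 = 193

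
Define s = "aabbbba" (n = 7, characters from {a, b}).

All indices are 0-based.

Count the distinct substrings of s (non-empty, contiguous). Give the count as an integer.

20

rank | idx | suffix
   0 |   6 | a
   1 |   0 | aabbbba
   2 |   1 | abbbba
   3 |   5 | ba
   4 |   4 | bba
   5 |   3 | bbba
   6 |   2 | bbbba

SA = [6, 0, 1, 5, 4, 3, 2]
[i] adj suffixes → lcp
  [1] 6/0 → 1 ('a')
  [2] 0/1 → 1 ('a')
  [3] 1/5 → 0 ('')
  [4] 5/4 → 1 ('b')
  [5] 4/3 → 2 ('bb')
  [6] 3/2 → 3 ('bbb')

n(n+1)/2 = 7·8/2 = 28
Σ LCP = 0 + 1 + 1 + 0 + 1 + 2 + 3 = 8
distinct = 28 − 8 = 20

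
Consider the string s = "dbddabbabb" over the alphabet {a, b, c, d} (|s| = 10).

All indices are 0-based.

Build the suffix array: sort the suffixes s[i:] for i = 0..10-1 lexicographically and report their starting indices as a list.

sorted suffixes:
  #0 SA[0]=7  'abb'
  #1 SA[1]=4  'abbabb'
  #2 SA[2]=9  'b'
  #3 SA[3]=6  'babb'
  #4 SA[4]=8  'bb'
  #5 SA[5]=5  'bbabb'
  #6 SA[6]=1  'bddabbabb'
  #7 SA[7]=3  'dabbabb'
  #8 SA[8]=0  'dbddabbabb'
  #9 SA[9]=2  'ddabbabb'

[7, 4, 9, 6, 8, 5, 1, 3, 0, 2]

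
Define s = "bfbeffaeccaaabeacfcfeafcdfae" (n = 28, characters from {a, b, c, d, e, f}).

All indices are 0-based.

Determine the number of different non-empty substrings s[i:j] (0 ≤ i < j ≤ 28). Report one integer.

rank→(start, suffix):
  0 → (10, 'aaabeacfcfeafcdfae')
  1 → (11, 'aabeacfcfeafcdfae')
  2 → (12, 'abeacfcfeafcdfae')
  3 → (15, 'acfcfeafcdfae')
  4 → (26, 'ae')
  5 → (6, 'aeccaaabeacfcfeafcdfae')
  6 → (21, 'afcdfae')
  7 → (13, 'beacfcfeafcdfae')
  8 → (2, 'beffaeccaaabeacfcfeafcdfae')
  9 → (0, 'bfbeffaeccaaabeacfcfeafcdfae')
  10 → (9, 'caaabeacfcfeafcdfae')
  11 → (8, 'ccaaabeacfcfeafcdfae')
  12 → (23, 'cdfae')
  13 → (16, 'cfcfeafcdfae')
  14 → (18, 'cfeafcdfae')
  15 → (24, 'dfae')
  16 → (27, 'e')
  17 → (14, 'eacfcfeafcdfae')
  18 → (20, 'eafcdfae')
  19 → (7, 'eccaaabeacfcfeafcdfae')
  20 → (3, 'effaeccaaabeacfcfeafcdfae')
  21 → (25, 'fae')
  22 → (5, 'faeccaaabeacfcfeafcdfae')
  23 → (1, 'fbeffaeccaaabeacfcfeafcdfae')
  24 → (22, 'fcdfae')
  25 → (17, 'fcfeafcdfae')
  26 → (19, 'feafcdfae')
  27 → (4, 'ffaeccaaabeacfcfeafcdfae')

SA = [10, 11, 12, 15, 26, 6, 21, 13, 2, 0, 9, 8, 23, 16, 18, 24, 27, 14, 20, 7, 3, 25, 5, 1, 22, 17, 19, 4]
[i] adj suffixes → lcp
  [1] 10/11 → 2 ('aa')
  [2] 11/12 → 1 ('a')
  [3] 12/15 → 1 ('a')
  [4] 15/26 → 1 ('a')
  [5] 26/6 → 2 ('ae')
  [6] 6/21 → 1 ('a')
  [7] 21/13 → 0 ('')
  [8] 13/2 → 2 ('be')
  [9] 2/0 → 1 ('b')
  [10] 0/9 → 0 ('')
  [11] 9/8 → 1 ('c')
  [12] 8/23 → 1 ('c')
  [13] 23/16 → 1 ('c')
  [14] 16/18 → 2 ('cf')
  [15] 18/24 → 0 ('')
  [16] 24/27 → 0 ('')
  [17] 27/14 → 1 ('e')
  [18] 14/20 → 2 ('ea')
  [19] 20/7 → 1 ('e')
  [20] 7/3 → 1 ('e')
  [21] 3/25 → 0 ('')
  [22] 25/5 → 3 ('fae')
  [23] 5/1 → 1 ('f')
  [24] 1/22 → 1 ('f')
  [25] 22/17 → 2 ('fc')
  [26] 17/19 → 1 ('f')
  [27] 19/4 → 1 ('f')

n(n+1)/2 = 28·29/2 = 406
Σ LCP = 0 + 2 + 1 + 1 + 1 + 2 + 1 + 0 + 2 + 1 + 0 + 1 + 1 + 1 + 2 + 0 + 0 + 1 + 2 + 1 + 1 + 0 + 3 + 1 + 1 + 2 + 1 + 1 = 30
distinct = 406 − 30 = 376

376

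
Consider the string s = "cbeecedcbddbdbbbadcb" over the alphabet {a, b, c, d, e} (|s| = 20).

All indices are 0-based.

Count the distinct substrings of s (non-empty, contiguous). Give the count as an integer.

sorted suffixes:
  #0 SA[0]=16  'adcb'
  #1 SA[1]=19  'b'
  #2 SA[2]=15  'badcb'
  #3 SA[3]=14  'bbadcb'
  #4 SA[4]=13  'bbbadcb'
  #5 SA[5]=11  'bdbbbadcb'
  #6 SA[6]=8  'bddbdbbbadcb'
  #7 SA[7]=1  'beecedcbddbdbbbadcb'
  #8 SA[8]=18  'cb'
  #9 SA[9]=7  'cbddbdbbbadcb'
  #10 SA[10]=0  'cbeecedcbddbdbbbadcb'
  #11 SA[11]=4  'cedcbddbdbbbadcb'
  #12 SA[12]=12  'dbbbadcb'
  #13 SA[13]=10  'dbdbbbadcb'
  #14 SA[14]=17  'dcb'
  #15 SA[15]=6  'dcbddbdbbbadcb'
  #16 SA[16]=9  'ddbdbbbadcb'
  #17 SA[17]=3  'ecedcbddbdbbbadcb'
  #18 SA[18]=5  'edcbddbdbbbadcb'
  #19 SA[19]=2  'eecedcbddbdbbbadcb'

SA = [16, 19, 15, 14, 13, 11, 8, 1, 18, 7, 0, 4, 12, 10, 17, 6, 9, 3, 5, 2]
rank  pair      lcp
   1  s[16:],s[19:]  0  ''
   2  s[19:],s[15:]  1  'b'
   3  s[15:],s[14:]  1  'b'
   4  s[14:],s[13:]  2  'bb'
   5  s[13:],s[11:]  1  'b'
   6  s[11:],s[8:]  2  'bd'
   7  s[8:],s[1:]  1  'b'
   8  s[1:],s[18:]  0  ''
   9  s[18:],s[7:]  2  'cb'
  10  s[7:],s[0:]  2  'cb'
  11  s[0:],s[4:]  1  'c'
  12  s[4:],s[12:]  0  ''
  13  s[12:],s[10:]  2  'db'
  14  s[10:],s[17:]  1  'd'
  15  s[17:],s[6:]  3  'dcb'
  16  s[6:],s[9:]  1  'd'
  17  s[9:],s[3:]  0  ''
  18  s[3:],s[5:]  1  'e'
  19  s[5:],s[2:]  1  'e'

n(n+1)/2 = 20·21/2 = 210
Σ LCP = 0 + 0 + 1 + 1 + 2 + 1 + 2 + 1 + 0 + 2 + 2 + 1 + 0 + 2 + 1 + 3 + 1 + 0 + 1 + 1 = 22
distinct = 210 − 22 = 188

188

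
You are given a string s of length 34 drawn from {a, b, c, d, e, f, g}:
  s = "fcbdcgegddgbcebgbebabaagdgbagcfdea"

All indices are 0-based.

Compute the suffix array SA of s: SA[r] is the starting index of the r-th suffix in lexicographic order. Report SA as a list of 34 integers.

[33, 21, 19, 27, 22, 20, 18, 26, 11, 2, 16, 14, 1, 12, 29, 4, 3, 8, 31, 24, 9, 32, 17, 13, 6, 0, 30, 25, 10, 15, 28, 7, 23, 5]

rank→(start, suffix):
  0 → (33, 'a')
  1 → (21, 'aagdgbagcfdea')
  2 → (19, 'abaagdgbagcfdea')
  3 → (27, 'agcfdea')
  4 → (22, 'agdgbagcfdea')
  5 → (20, 'baagdgbagcfdea')
  6 → (18, 'babaagdgbagcfdea')
  7 → (26, 'bagcfdea')
  8 → (11, 'bcebgbebabaagdgbagcfdea')
  9 → (2, 'bdcgegddgbcebgbebabaagdgbagcfdea')
  10 → (16, 'bebabaagdgbagcfdea')
  11 → (14, 'bgbebabaagdgbagcfdea')
  12 → (1, 'cbdcgegddgbcebgbebabaagdgbagcfdea')
  13 → (12, 'cebgbebabaagdgbagcfdea')
  14 → (29, 'cfdea')
  15 → (4, 'cgegddgbcebgbebabaagdgbagcfdea')
  16 → (3, 'dcgegddgbcebgbebabaagdgbagcfdea')
  17 → (8, 'ddgbcebgbebabaagdgbagcfdea')
  18 → (31, 'dea')
  19 → (24, 'dgbagcfdea')
  20 → (9, 'dgbcebgbebabaagdgbagcfdea')
  21 → (32, 'ea')
  22 → (17, 'ebabaagdgbagcfdea')
  23 → (13, 'ebgbebabaagdgbagcfdea')
  24 → (6, 'egddgbcebgbebabaagdgbagcfdea')
  25 → (0, 'fcbdcgegddgbcebgbebabaagdgbagcfdea')
  26 → (30, 'fdea')
  27 → (25, 'gbagcfdea')
  28 → (10, 'gbcebgbebabaagdgbagcfdea')
  29 → (15, 'gbebabaagdgbagcfdea')
  30 → (28, 'gcfdea')
  31 → (7, 'gddgbcebgbebabaagdgbagcfdea')
  32 → (23, 'gdgbagcfdea')
  33 → (5, 'gegddgbcebgbebabaagdgbagcfdea')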